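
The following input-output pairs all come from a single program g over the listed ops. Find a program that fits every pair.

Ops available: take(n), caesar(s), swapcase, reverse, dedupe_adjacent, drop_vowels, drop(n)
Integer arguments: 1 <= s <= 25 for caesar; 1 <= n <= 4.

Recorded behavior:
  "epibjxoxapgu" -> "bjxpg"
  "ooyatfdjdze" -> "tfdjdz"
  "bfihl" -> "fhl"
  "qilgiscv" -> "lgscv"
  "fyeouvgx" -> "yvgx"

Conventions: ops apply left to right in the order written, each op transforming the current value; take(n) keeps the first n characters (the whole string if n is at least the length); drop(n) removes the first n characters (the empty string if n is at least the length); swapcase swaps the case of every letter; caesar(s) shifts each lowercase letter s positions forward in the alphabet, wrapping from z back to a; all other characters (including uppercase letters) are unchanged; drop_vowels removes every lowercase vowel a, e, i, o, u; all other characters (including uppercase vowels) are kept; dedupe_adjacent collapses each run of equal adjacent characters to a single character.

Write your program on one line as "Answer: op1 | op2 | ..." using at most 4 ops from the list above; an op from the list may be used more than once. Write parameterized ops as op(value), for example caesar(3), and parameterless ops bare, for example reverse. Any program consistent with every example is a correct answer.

drop_vowels | dedupe_adjacent | drop(1)

Check, running the answer program on each example:
  "epibjxoxapgu" -> "pbjxxpg" -> "pbjxpg" -> "bjxpg"
  "ooyatfdjdze" -> "ytfdjdz" -> "ytfdjdz" -> "tfdjdz"
  "bfihl" -> "bfhl" -> "bfhl" -> "fhl"
  "qilgiscv" -> "qlgscv" -> "qlgscv" -> "lgscv"
  "fyeouvgx" -> "fyvgx" -> "fyvgx" -> "yvgx"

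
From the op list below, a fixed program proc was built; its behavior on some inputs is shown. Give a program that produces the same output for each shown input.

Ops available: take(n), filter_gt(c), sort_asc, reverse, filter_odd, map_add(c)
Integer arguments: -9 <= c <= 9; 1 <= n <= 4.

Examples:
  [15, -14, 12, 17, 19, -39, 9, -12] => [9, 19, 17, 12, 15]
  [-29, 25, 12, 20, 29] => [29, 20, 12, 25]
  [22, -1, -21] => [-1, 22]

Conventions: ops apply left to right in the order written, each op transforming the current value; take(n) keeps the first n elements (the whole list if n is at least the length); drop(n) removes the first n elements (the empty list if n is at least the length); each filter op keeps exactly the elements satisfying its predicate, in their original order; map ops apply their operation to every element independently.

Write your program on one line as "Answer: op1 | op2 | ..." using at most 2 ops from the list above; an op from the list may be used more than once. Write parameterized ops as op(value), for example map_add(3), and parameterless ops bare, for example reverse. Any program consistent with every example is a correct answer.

filter_gt(-3) | reverse

Check, running the answer program on each example:
  [15, -14, 12, 17, 19, -39, 9, -12] -> [15, 12, 17, 19, 9] -> [9, 19, 17, 12, 15]
  [-29, 25, 12, 20, 29] -> [25, 12, 20, 29] -> [29, 20, 12, 25]
  [22, -1, -21] -> [22, -1] -> [-1, 22]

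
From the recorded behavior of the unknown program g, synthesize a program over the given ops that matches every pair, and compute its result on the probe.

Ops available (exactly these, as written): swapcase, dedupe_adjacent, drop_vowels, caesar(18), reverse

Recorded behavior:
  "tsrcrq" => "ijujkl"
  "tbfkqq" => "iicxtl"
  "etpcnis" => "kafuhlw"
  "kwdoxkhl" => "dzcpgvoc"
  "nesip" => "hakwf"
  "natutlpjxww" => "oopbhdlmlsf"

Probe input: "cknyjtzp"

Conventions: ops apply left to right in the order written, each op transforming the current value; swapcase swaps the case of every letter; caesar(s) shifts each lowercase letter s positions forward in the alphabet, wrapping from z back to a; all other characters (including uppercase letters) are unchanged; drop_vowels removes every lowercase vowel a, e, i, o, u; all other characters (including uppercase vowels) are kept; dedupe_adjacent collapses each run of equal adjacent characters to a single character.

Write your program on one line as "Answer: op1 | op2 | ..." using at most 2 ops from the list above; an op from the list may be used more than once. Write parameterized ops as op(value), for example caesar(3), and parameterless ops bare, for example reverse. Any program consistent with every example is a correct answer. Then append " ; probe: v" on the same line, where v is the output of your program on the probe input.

caesar(18) | reverse ; probe: "hrlbqfcu"

Check, running the answer program on each example:
  "tsrcrq" -> "lkjuji" -> "ijujkl"
  "tbfkqq" -> "ltxcii" -> "iicxtl"
  "etpcnis" -> "wlhufak" -> "kafuhlw"
  "kwdoxkhl" -> "covgpczd" -> "dzcpgvoc"
  "nesip" -> "fwkah" -> "hakwf"
  "natutlpjxww" -> "fslmldhbpoo" -> "oopbhdlmlsf"
  probe: "cknyjtzp" -> "ucfqblrh" -> "hrlbqfcu"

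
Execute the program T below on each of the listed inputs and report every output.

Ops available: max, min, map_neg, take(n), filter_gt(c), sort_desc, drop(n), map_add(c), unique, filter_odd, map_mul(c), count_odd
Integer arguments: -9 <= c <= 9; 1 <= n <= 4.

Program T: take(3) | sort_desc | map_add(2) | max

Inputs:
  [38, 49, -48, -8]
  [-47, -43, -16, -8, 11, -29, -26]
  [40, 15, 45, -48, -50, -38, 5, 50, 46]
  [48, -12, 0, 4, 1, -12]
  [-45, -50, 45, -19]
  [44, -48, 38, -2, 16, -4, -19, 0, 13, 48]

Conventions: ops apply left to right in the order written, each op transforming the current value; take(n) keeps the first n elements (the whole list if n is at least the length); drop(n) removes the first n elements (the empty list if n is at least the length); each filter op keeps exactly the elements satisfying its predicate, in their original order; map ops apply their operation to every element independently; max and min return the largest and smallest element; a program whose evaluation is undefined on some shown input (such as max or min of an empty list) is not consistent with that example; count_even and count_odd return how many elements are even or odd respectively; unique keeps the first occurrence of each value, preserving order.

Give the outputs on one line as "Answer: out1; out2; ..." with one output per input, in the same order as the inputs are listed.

Execution, op by op:
  [38, 49, -48, -8] -> [38, 49, -48] -> [49, 38, -48] -> [51, 40, -46] -> 51
  [-47, -43, -16, -8, 11, -29, -26] -> [-47, -43, -16] -> [-16, -43, -47] -> [-14, -41, -45] -> -14
  [40, 15, 45, -48, -50, -38, 5, 50, 46] -> [40, 15, 45] -> [45, 40, 15] -> [47, 42, 17] -> 47
  [48, -12, 0, 4, 1, -12] -> [48, -12, 0] -> [48, 0, -12] -> [50, 2, -10] -> 50
  [-45, -50, 45, -19] -> [-45, -50, 45] -> [45, -45, -50] -> [47, -43, -48] -> 47
  [44, -48, 38, -2, 16, -4, -19, 0, 13, 48] -> [44, -48, 38] -> [44, 38, -48] -> [46, 40, -46] -> 46

51; -14; 47; 50; 47; 46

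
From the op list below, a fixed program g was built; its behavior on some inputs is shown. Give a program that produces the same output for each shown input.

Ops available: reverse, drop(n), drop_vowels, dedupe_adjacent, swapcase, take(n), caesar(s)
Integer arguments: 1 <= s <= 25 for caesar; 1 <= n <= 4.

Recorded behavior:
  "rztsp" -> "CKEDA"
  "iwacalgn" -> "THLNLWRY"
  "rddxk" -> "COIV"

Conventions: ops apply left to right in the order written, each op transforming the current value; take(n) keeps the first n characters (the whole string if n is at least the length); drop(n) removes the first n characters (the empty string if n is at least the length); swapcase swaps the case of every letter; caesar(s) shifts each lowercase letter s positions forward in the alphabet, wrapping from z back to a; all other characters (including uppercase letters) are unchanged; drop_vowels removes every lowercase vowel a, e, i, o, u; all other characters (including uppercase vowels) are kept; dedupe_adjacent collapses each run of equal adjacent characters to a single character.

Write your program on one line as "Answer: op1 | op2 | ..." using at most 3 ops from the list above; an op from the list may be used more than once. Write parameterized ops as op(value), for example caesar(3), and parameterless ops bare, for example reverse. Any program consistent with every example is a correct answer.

caesar(11) | swapcase | dedupe_adjacent

Check, running the answer program on each example:
  "rztsp" -> "ckeda" -> "CKEDA" -> "CKEDA"
  "iwacalgn" -> "thlnlwry" -> "THLNLWRY" -> "THLNLWRY"
  "rddxk" -> "cooiv" -> "COOIV" -> "COIV"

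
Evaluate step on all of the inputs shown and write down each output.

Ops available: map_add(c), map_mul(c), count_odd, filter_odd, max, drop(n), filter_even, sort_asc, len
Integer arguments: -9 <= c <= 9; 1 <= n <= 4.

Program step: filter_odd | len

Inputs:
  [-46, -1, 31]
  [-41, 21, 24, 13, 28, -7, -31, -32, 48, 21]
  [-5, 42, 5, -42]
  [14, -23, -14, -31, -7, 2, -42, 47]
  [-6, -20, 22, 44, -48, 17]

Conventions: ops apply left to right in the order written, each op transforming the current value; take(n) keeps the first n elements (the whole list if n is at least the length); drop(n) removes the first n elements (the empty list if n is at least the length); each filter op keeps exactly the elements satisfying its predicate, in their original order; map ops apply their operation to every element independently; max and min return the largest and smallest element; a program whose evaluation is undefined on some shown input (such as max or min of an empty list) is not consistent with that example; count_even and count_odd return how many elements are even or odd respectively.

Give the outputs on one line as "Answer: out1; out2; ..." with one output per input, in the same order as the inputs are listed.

Execution, op by op:
  [-46, -1, 31] -> [-1, 31] -> 2
  [-41, 21, 24, 13, 28, -7, -31, -32, 48, 21] -> [-41, 21, 13, -7, -31, 21] -> 6
  [-5, 42, 5, -42] -> [-5, 5] -> 2
  [14, -23, -14, -31, -7, 2, -42, 47] -> [-23, -31, -7, 47] -> 4
  [-6, -20, 22, 44, -48, 17] -> [17] -> 1

2; 6; 2; 4; 1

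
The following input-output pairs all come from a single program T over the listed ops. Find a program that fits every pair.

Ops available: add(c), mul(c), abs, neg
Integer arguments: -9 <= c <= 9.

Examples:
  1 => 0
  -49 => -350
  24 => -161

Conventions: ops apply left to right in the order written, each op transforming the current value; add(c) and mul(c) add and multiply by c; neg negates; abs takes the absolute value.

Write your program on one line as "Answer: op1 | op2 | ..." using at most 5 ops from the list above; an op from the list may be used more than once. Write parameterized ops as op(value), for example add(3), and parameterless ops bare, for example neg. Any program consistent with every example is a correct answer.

mul(7) | add(-7) | abs | neg

Check, running the answer program on each example:
  1 -> 7 -> 0 -> 0 -> 0
  -49 -> -343 -> -350 -> 350 -> -350
  24 -> 168 -> 161 -> 161 -> -161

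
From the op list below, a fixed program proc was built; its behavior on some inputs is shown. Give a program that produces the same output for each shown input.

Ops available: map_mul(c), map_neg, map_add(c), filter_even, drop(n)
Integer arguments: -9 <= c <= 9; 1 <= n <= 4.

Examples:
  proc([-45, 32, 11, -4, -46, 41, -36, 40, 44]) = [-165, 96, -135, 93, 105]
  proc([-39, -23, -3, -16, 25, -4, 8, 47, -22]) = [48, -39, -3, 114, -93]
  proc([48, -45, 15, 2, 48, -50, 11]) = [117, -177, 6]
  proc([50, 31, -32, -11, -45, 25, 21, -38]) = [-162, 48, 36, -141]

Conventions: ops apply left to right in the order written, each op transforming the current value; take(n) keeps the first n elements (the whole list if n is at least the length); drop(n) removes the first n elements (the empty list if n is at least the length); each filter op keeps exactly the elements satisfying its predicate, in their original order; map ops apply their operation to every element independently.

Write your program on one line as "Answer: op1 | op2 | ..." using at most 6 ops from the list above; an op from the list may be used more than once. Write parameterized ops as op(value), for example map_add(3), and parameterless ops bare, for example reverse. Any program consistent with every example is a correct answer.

drop(1) | map_neg | map_add(9) | map_mul(3) | map_neg | drop(3)

Check, running the answer program on each example:
  [-45, 32, 11, -4, -46, 41, -36, 40, 44] -> [32, 11, -4, -46, 41, -36, 40, 44] -> [-32, -11, 4, 46, -41, 36, -40, -44] -> [-23, -2, 13, 55, -32, 45, -31, -35] -> [-69, -6, 39, 165, -96, 135, -93, -105] -> [69, 6, -39, -165, 96, -135, 93, 105] -> [-165, 96, -135, 93, 105]
  [-39, -23, -3, -16, 25, -4, 8, 47, -22] -> [-23, -3, -16, 25, -4, 8, 47, -22] -> [23, 3, 16, -25, 4, -8, -47, 22] -> [32, 12, 25, -16, 13, 1, -38, 31] -> [96, 36, 75, -48, 39, 3, -114, 93] -> [-96, -36, -75, 48, -39, -3, 114, -93] -> [48, -39, -3, 114, -93]
  [48, -45, 15, 2, 48, -50, 11] -> [-45, 15, 2, 48, -50, 11] -> [45, -15, -2, -48, 50, -11] -> [54, -6, 7, -39, 59, -2] -> [162, -18, 21, -117, 177, -6] -> [-162, 18, -21, 117, -177, 6] -> [117, -177, 6]
  [50, 31, -32, -11, -45, 25, 21, -38] -> [31, -32, -11, -45, 25, 21, -38] -> [-31, 32, 11, 45, -25, -21, 38] -> [-22, 41, 20, 54, -16, -12, 47] -> [-66, 123, 60, 162, -48, -36, 141] -> [66, -123, -60, -162, 48, 36, -141] -> [-162, 48, 36, -141]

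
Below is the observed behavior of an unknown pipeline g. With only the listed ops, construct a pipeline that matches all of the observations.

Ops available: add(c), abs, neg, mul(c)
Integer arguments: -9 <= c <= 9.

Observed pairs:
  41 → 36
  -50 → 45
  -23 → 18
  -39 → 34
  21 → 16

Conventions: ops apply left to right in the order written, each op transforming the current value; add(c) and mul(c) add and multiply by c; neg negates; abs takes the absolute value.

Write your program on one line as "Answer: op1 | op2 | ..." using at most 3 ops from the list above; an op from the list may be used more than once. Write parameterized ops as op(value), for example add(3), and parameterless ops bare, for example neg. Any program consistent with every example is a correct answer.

abs | add(-5)

Check, running the answer program on each example:
  41 -> 41 -> 36
  -50 -> 50 -> 45
  -23 -> 23 -> 18
  -39 -> 39 -> 34
  21 -> 21 -> 16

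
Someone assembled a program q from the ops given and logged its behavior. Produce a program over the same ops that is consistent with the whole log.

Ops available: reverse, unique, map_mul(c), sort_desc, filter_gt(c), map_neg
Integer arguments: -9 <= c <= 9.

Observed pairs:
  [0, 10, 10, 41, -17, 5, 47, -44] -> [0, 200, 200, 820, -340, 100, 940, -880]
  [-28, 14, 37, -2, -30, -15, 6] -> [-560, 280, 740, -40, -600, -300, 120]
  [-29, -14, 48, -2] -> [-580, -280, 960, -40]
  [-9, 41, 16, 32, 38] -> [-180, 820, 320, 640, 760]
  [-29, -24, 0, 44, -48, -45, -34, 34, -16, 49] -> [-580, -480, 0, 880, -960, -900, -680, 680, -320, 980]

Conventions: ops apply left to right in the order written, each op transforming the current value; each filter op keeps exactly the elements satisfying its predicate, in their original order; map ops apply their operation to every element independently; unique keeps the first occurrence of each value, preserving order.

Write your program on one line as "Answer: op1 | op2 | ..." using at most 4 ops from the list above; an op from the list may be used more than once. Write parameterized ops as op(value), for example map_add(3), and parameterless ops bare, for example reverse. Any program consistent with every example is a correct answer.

map_neg | map_mul(-5) | map_mul(4)

Check, running the answer program on each example:
  [0, 10, 10, 41, -17, 5, 47, -44] -> [0, -10, -10, -41, 17, -5, -47, 44] -> [0, 50, 50, 205, -85, 25, 235, -220] -> [0, 200, 200, 820, -340, 100, 940, -880]
  [-28, 14, 37, -2, -30, -15, 6] -> [28, -14, -37, 2, 30, 15, -6] -> [-140, 70, 185, -10, -150, -75, 30] -> [-560, 280, 740, -40, -600, -300, 120]
  [-29, -14, 48, -2] -> [29, 14, -48, 2] -> [-145, -70, 240, -10] -> [-580, -280, 960, -40]
  [-9, 41, 16, 32, 38] -> [9, -41, -16, -32, -38] -> [-45, 205, 80, 160, 190] -> [-180, 820, 320, 640, 760]
  [-29, -24, 0, 44, -48, -45, -34, 34, -16, 49] -> [29, 24, 0, -44, 48, 45, 34, -34, 16, -49] -> [-145, -120, 0, 220, -240, -225, -170, 170, -80, 245] -> [-580, -480, 0, 880, -960, -900, -680, 680, -320, 980]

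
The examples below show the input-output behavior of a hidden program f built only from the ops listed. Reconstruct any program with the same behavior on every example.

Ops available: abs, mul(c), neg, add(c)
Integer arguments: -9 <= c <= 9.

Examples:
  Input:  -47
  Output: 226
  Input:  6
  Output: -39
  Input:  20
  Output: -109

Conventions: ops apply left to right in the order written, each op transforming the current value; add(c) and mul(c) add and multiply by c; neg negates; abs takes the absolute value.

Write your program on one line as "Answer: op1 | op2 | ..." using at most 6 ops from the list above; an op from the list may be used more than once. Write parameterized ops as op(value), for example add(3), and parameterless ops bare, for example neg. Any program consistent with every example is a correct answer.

mul(-5) | neg | add(5) | neg | add(-4)

Check, running the answer program on each example:
  -47 -> 235 -> -235 -> -230 -> 230 -> 226
  6 -> -30 -> 30 -> 35 -> -35 -> -39
  20 -> -100 -> 100 -> 105 -> -105 -> -109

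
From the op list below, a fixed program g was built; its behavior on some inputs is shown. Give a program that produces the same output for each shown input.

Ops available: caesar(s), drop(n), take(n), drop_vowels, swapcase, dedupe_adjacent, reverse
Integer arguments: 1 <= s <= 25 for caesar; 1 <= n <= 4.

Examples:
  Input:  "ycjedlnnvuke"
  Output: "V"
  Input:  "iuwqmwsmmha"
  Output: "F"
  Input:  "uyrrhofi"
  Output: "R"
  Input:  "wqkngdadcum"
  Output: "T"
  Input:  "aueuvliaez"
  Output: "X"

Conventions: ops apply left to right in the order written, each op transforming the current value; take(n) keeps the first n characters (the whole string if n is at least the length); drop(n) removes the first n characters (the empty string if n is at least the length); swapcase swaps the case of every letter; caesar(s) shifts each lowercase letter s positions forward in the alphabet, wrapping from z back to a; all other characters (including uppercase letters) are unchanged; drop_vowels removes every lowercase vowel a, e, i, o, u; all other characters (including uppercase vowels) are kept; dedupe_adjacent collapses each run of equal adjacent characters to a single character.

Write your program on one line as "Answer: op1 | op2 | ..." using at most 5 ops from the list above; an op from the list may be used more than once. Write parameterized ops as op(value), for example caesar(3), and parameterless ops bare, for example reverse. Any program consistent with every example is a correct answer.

caesar(8) | caesar(15) | swapcase | take(1)

Check, running the answer program on each example:
  "ycjedlnnvuke" -> "gkrmltvvdcsm" -> "vzgbaikksrhb" -> "VZGBAIKKSRHB" -> "V"
  "iuwqmwsmmha" -> "qceyueauupi" -> "frtnjtpjjex" -> "FRTNJTPJJEX" -> "F"
  "uyrrhofi" -> "cgzzpwnq" -> "rvooelcf" -> "RVOOELCF" -> "R"
  "wqkngdadcum" -> "eysvolilkcu" -> "tnhkdaxazrj" -> "TNHKDAXAZRJ" -> "T"
  "aueuvliaez" -> "icmcdtqimh" -> "xrbrsifxbw" -> "XRBRSIFXBW" -> "X"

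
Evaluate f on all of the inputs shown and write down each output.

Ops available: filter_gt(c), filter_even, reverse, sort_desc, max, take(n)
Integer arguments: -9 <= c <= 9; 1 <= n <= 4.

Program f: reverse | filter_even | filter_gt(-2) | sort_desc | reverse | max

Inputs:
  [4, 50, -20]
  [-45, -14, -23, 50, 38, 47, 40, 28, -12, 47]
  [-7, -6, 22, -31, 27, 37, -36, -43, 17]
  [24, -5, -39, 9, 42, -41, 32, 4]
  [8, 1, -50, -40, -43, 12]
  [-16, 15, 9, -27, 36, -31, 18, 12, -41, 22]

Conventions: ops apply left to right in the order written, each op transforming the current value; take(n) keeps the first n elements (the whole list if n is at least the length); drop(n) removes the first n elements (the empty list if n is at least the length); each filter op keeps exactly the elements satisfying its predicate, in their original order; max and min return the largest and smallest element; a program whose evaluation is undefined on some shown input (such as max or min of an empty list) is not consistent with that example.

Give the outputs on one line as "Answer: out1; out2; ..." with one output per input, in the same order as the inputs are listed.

50; 50; 22; 42; 12; 36

Execution, op by op:
  [4, 50, -20] -> [-20, 50, 4] -> [-20, 50, 4] -> [50, 4] -> [50, 4] -> [4, 50] -> 50
  [-45, -14, -23, 50, 38, 47, 40, 28, -12, 47] -> [47, -12, 28, 40, 47, 38, 50, -23, -14, -45] -> [-12, 28, 40, 38, 50, -14] -> [28, 40, 38, 50] -> [50, 40, 38, 28] -> [28, 38, 40, 50] -> 50
  [-7, -6, 22, -31, 27, 37, -36, -43, 17] -> [17, -43, -36, 37, 27, -31, 22, -6, -7] -> [-36, 22, -6] -> [22] -> [22] -> [22] -> 22
  [24, -5, -39, 9, 42, -41, 32, 4] -> [4, 32, -41, 42, 9, -39, -5, 24] -> [4, 32, 42, 24] -> [4, 32, 42, 24] -> [42, 32, 24, 4] -> [4, 24, 32, 42] -> 42
  [8, 1, -50, -40, -43, 12] -> [12, -43, -40, -50, 1, 8] -> [12, -40, -50, 8] -> [12, 8] -> [12, 8] -> [8, 12] -> 12
  [-16, 15, 9, -27, 36, -31, 18, 12, -41, 22] -> [22, -41, 12, 18, -31, 36, -27, 9, 15, -16] -> [22, 12, 18, 36, -16] -> [22, 12, 18, 36] -> [36, 22, 18, 12] -> [12, 18, 22, 36] -> 36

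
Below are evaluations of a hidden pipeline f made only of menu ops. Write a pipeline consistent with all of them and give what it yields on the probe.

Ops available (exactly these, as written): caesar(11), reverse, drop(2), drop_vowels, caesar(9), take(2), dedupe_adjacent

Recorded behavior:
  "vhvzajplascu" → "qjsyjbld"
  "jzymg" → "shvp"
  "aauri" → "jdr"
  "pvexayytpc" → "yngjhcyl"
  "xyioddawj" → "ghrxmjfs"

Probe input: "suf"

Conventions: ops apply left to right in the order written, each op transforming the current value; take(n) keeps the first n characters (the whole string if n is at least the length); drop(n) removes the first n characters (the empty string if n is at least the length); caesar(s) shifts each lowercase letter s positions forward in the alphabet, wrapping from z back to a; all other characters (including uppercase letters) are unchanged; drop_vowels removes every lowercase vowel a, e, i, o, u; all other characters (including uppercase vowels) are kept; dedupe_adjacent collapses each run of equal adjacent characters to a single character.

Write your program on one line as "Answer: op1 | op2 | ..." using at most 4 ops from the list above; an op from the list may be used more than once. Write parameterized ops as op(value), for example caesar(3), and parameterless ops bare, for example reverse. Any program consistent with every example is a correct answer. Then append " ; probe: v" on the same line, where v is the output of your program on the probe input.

caesar(9) | drop_vowels | dedupe_adjacent ; probe: "bd"

Check, running the answer program on each example:
  "vhvzajplascu" -> "eqeijsyujbld" -> "qjsyjbld" -> "qjsyjbld"
  "jzymg" -> "sihvp" -> "shvp" -> "shvp"
  "aauri" -> "jjdar" -> "jjdr" -> "jdr"
  "pvexayytpc" -> "yengjhhcyl" -> "yngjhhcyl" -> "yngjhcyl"
  "xyioddawj" -> "ghrxmmjfs" -> "ghrxmmjfs" -> "ghrxmjfs"
  probe: "suf" -> "bdo" -> "bd" -> "bd"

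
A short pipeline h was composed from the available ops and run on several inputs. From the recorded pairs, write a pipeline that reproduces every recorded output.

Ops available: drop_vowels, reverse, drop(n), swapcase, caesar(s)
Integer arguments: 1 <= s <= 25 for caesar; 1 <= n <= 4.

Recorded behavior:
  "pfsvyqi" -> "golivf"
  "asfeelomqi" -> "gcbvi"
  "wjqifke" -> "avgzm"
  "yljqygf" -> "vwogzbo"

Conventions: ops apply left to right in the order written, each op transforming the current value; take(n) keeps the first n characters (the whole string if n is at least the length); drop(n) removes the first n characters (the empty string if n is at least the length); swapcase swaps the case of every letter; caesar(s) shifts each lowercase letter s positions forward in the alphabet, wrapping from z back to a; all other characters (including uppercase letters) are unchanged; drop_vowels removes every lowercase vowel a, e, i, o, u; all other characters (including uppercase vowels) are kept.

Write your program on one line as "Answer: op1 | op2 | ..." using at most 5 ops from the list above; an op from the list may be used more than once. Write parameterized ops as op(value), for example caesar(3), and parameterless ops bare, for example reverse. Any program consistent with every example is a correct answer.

drop_vowels | caesar(8) | caesar(8) | reverse

Check, running the answer program on each example:
  "pfsvyqi" -> "pfsvyq" -> "xnadgy" -> "fvilog" -> "golivf"
  "asfeelomqi" -> "sflmq" -> "antuy" -> "ivbcg" -> "gcbvi"
  "wjqifke" -> "wjqfk" -> "eryns" -> "mzgva" -> "avgzm"
  "yljqygf" -> "yljqygf" -> "gtrygon" -> "obzgowv" -> "vwogzbo"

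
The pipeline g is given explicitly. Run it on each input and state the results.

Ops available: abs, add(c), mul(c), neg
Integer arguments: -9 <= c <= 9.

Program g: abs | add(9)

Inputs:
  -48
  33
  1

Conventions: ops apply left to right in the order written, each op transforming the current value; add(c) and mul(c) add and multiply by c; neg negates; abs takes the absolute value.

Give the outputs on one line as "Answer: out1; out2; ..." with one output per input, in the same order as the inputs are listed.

57; 42; 10

Execution, op by op:
  -48 -> 48 -> 57
  33 -> 33 -> 42
  1 -> 1 -> 10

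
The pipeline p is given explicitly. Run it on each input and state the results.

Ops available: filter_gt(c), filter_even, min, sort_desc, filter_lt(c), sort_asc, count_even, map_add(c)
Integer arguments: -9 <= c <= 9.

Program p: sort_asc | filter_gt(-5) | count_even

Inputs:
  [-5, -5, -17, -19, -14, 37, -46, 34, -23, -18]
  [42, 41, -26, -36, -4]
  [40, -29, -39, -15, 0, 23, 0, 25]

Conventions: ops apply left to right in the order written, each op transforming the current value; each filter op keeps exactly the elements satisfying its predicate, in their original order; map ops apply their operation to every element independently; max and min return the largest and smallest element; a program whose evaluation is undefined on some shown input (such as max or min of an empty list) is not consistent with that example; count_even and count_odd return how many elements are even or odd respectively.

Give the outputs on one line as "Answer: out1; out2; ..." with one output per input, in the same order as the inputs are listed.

1; 2; 3

Execution, op by op:
  [-5, -5, -17, -19, -14, 37, -46, 34, -23, -18] -> [-46, -23, -19, -18, -17, -14, -5, -5, 34, 37] -> [34, 37] -> 1
  [42, 41, -26, -36, -4] -> [-36, -26, -4, 41, 42] -> [-4, 41, 42] -> 2
  [40, -29, -39, -15, 0, 23, 0, 25] -> [-39, -29, -15, 0, 0, 23, 25, 40] -> [0, 0, 23, 25, 40] -> 3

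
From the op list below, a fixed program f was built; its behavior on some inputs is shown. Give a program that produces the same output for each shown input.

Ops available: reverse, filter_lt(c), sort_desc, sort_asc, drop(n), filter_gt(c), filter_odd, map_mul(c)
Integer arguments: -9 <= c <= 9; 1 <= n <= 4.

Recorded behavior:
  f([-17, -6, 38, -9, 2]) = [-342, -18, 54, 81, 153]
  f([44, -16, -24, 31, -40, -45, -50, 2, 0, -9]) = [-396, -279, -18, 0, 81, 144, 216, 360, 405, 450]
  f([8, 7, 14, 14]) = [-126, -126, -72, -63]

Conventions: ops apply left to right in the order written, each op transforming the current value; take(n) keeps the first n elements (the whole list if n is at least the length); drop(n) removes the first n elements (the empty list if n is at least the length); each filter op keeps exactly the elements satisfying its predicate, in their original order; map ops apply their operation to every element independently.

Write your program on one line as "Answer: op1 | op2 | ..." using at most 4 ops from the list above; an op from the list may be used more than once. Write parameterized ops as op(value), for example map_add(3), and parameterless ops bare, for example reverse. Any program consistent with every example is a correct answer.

sort_asc | map_mul(-9) | reverse

Check, running the answer program on each example:
  [-17, -6, 38, -9, 2] -> [-17, -9, -6, 2, 38] -> [153, 81, 54, -18, -342] -> [-342, -18, 54, 81, 153]
  [44, -16, -24, 31, -40, -45, -50, 2, 0, -9] -> [-50, -45, -40, -24, -16, -9, 0, 2, 31, 44] -> [450, 405, 360, 216, 144, 81, 0, -18, -279, -396] -> [-396, -279, -18, 0, 81, 144, 216, 360, 405, 450]
  [8, 7, 14, 14] -> [7, 8, 14, 14] -> [-63, -72, -126, -126] -> [-126, -126, -72, -63]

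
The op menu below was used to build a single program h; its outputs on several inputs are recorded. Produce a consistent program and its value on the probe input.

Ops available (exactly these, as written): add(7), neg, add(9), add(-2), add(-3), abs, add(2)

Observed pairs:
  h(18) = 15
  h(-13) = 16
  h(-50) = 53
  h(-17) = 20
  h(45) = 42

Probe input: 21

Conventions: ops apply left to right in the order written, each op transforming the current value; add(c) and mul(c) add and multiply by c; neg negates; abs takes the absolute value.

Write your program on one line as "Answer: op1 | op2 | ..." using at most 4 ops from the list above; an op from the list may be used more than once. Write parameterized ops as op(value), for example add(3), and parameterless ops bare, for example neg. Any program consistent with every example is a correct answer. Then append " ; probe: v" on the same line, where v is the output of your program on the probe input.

add(-3) | neg | abs ; probe: 18

Check, running the answer program on each example:
  18 -> 15 -> -15 -> 15
  -13 -> -16 -> 16 -> 16
  -50 -> -53 -> 53 -> 53
  -17 -> -20 -> 20 -> 20
  45 -> 42 -> -42 -> 42
  probe: 21 -> 18 -> -18 -> 18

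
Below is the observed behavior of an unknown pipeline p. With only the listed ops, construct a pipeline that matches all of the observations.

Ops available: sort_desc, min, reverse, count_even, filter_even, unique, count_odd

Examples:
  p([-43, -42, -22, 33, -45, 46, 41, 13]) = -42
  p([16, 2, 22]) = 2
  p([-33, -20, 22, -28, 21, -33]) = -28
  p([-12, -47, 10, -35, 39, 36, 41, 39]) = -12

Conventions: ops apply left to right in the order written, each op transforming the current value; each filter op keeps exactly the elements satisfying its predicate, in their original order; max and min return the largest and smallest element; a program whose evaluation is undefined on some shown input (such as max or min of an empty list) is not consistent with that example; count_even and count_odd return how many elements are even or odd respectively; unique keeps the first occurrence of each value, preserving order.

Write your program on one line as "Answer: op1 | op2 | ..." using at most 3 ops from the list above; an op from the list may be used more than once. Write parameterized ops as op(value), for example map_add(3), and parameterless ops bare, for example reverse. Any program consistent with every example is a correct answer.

unique | filter_even | min

Check, running the answer program on each example:
  [-43, -42, -22, 33, -45, 46, 41, 13] -> [-43, -42, -22, 33, -45, 46, 41, 13] -> [-42, -22, 46] -> -42
  [16, 2, 22] -> [16, 2, 22] -> [16, 2, 22] -> 2
  [-33, -20, 22, -28, 21, -33] -> [-33, -20, 22, -28, 21] -> [-20, 22, -28] -> -28
  [-12, -47, 10, -35, 39, 36, 41, 39] -> [-12, -47, 10, -35, 39, 36, 41] -> [-12, 10, 36] -> -12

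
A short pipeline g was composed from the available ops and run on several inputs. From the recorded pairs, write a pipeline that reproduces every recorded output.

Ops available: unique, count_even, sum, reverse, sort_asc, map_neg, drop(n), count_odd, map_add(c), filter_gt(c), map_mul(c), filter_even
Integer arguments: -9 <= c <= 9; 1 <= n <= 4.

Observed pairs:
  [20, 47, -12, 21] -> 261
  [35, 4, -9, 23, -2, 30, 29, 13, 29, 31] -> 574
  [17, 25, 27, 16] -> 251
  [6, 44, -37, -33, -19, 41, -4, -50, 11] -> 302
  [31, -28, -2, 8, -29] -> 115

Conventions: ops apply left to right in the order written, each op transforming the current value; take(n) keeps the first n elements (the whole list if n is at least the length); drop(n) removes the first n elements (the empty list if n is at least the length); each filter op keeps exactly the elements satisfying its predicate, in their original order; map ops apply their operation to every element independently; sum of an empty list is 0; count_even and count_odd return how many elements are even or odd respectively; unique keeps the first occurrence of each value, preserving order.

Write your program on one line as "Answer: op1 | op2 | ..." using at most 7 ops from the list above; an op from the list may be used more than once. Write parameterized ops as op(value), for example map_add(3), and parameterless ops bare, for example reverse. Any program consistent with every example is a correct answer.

map_mul(3) | filter_gt(3) | map_add(-1) | sort_asc | reverse | sum

Check, running the answer program on each example:
  [20, 47, -12, 21] -> [60, 141, -36, 63] -> [60, 141, 63] -> [59, 140, 62] -> [59, 62, 140] -> [140, 62, 59] -> 261
  [35, 4, -9, 23, -2, 30, 29, 13, 29, 31] -> [105, 12, -27, 69, -6, 90, 87, 39, 87, 93] -> [105, 12, 69, 90, 87, 39, 87, 93] -> [104, 11, 68, 89, 86, 38, 86, 92] -> [11, 38, 68, 86, 86, 89, 92, 104] -> [104, 92, 89, 86, 86, 68, 38, 11] -> 574
  [17, 25, 27, 16] -> [51, 75, 81, 48] -> [51, 75, 81, 48] -> [50, 74, 80, 47] -> [47, 50, 74, 80] -> [80, 74, 50, 47] -> 251
  [6, 44, -37, -33, -19, 41, -4, -50, 11] -> [18, 132, -111, -99, -57, 123, -12, -150, 33] -> [18, 132, 123, 33] -> [17, 131, 122, 32] -> [17, 32, 122, 131] -> [131, 122, 32, 17] -> 302
  [31, -28, -2, 8, -29] -> [93, -84, -6, 24, -87] -> [93, 24] -> [92, 23] -> [23, 92] -> [92, 23] -> 115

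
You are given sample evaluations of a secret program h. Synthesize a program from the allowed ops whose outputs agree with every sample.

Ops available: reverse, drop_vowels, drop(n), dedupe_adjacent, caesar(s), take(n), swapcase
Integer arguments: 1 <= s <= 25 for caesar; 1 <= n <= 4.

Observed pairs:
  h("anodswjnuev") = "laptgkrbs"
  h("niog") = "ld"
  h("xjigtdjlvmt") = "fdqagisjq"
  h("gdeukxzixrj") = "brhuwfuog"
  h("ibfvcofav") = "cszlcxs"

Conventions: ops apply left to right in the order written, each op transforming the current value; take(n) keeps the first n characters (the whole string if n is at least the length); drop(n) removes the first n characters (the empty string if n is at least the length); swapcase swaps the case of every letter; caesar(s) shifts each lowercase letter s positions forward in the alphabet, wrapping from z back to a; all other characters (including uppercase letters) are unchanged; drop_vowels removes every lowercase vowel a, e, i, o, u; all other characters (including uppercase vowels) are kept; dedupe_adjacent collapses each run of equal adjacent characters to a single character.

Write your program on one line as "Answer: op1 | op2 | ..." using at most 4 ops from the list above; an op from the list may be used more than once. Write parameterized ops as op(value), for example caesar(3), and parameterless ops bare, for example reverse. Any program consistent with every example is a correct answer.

drop(2) | caesar(12) | caesar(11)

Check, running the answer program on each example:
  "anodswjnuev" -> "odswjnuev" -> "apeivzgqh" -> "laptgkrbs"
  "niog" -> "og" -> "as" -> "ld"
  "xjigtdjlvmt" -> "igtdjlvmt" -> "usfpvxhyf" -> "fdqagisjq"
  "gdeukxzixrj" -> "eukxzixrj" -> "qgwjlujdv" -> "brhuwfuog"
  "ibfvcofav" -> "fvcofav" -> "rhoarmh" -> "cszlcxs"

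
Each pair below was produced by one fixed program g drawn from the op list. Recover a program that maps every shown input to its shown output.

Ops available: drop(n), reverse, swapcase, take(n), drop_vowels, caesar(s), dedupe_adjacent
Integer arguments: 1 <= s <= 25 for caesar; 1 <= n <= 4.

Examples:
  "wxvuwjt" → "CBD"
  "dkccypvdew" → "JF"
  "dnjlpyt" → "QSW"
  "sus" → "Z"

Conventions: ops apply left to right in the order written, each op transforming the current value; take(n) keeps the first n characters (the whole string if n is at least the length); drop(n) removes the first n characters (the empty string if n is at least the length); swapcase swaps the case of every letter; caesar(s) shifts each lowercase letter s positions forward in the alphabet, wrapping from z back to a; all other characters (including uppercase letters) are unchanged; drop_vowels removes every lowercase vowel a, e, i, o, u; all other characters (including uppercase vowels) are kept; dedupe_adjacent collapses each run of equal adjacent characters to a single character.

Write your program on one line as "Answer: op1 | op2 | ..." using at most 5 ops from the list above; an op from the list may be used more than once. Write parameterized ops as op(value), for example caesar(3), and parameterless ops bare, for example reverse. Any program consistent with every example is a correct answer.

drop(2) | caesar(7) | swapcase | take(3) | dedupe_adjacent

Check, running the answer program on each example:
  "wxvuwjt" -> "vuwjt" -> "cbdqa" -> "CBDQA" -> "CBD" -> "CBD"
  "dkccypvdew" -> "ccypvdew" -> "jjfwckld" -> "JJFWCKLD" -> "JJF" -> "JF"
  "dnjlpyt" -> "jlpyt" -> "qswfa" -> "QSWFA" -> "QSW" -> "QSW"
  "sus" -> "s" -> "z" -> "Z" -> "Z" -> "Z"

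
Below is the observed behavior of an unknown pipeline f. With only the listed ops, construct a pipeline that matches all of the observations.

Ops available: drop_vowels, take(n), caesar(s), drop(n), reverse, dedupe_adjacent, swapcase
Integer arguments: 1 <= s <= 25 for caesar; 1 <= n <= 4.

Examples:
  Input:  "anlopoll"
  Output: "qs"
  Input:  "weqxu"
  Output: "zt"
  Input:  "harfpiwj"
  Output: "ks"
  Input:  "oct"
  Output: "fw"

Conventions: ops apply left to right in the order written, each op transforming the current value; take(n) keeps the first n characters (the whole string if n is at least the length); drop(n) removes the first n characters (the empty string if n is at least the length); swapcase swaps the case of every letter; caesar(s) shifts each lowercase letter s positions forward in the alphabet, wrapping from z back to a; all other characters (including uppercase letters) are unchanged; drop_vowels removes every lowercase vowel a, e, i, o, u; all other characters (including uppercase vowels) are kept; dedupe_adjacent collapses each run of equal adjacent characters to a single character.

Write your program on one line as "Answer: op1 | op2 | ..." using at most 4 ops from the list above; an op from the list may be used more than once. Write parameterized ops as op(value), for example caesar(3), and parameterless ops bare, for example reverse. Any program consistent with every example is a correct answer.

drop_vowels | take(4) | caesar(3) | drop_vowels

Check, running the answer program on each example:
  "anlopoll" -> "nlpll" -> "nlpl" -> "qoso" -> "qs"
  "weqxu" -> "wqx" -> "wqx" -> "zta" -> "zt"
  "harfpiwj" -> "hrfpwj" -> "hrfp" -> "kuis" -> "ks"
  "oct" -> "ct" -> "ct" -> "fw" -> "fw"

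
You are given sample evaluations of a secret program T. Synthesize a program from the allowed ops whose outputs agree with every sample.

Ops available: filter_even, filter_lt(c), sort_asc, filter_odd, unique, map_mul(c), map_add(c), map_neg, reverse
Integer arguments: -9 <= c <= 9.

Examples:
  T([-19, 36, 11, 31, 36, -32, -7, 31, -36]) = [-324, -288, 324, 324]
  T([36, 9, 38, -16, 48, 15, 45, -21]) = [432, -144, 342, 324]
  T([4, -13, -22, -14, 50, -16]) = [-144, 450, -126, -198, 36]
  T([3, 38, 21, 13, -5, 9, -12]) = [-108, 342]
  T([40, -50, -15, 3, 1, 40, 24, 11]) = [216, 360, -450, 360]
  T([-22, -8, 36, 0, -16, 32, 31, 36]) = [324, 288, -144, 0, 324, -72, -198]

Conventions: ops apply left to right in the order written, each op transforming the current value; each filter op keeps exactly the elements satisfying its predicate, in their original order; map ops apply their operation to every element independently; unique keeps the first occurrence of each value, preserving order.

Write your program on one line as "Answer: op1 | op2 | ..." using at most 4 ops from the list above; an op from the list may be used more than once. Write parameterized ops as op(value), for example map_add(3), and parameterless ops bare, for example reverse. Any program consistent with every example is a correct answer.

map_mul(-9) | filter_even | map_neg | reverse

Check, running the answer program on each example:
  [-19, 36, 11, 31, 36, -32, -7, 31, -36] -> [171, -324, -99, -279, -324, 288, 63, -279, 324] -> [-324, -324, 288, 324] -> [324, 324, -288, -324] -> [-324, -288, 324, 324]
  [36, 9, 38, -16, 48, 15, 45, -21] -> [-324, -81, -342, 144, -432, -135, -405, 189] -> [-324, -342, 144, -432] -> [324, 342, -144, 432] -> [432, -144, 342, 324]
  [4, -13, -22, -14, 50, -16] -> [-36, 117, 198, 126, -450, 144] -> [-36, 198, 126, -450, 144] -> [36, -198, -126, 450, -144] -> [-144, 450, -126, -198, 36]
  [3, 38, 21, 13, -5, 9, -12] -> [-27, -342, -189, -117, 45, -81, 108] -> [-342, 108] -> [342, -108] -> [-108, 342]
  [40, -50, -15, 3, 1, 40, 24, 11] -> [-360, 450, 135, -27, -9, -360, -216, -99] -> [-360, 450, -360, -216] -> [360, -450, 360, 216] -> [216, 360, -450, 360]
  [-22, -8, 36, 0, -16, 32, 31, 36] -> [198, 72, -324, 0, 144, -288, -279, -324] -> [198, 72, -324, 0, 144, -288, -324] -> [-198, -72, 324, 0, -144, 288, 324] -> [324, 288, -144, 0, 324, -72, -198]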